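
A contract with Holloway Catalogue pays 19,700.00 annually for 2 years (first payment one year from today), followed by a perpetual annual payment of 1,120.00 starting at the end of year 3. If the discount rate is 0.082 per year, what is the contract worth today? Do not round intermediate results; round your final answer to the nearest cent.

46700.96

PV of 2-year annuity: 19,700.00 × [1 − (1+0.082)^−2] / 0.082 = 35034.21814
Perpetuity value at year 2: 1,120.00 / 0.082 = 13658.53659
PV of perpetuity: 13658.53659 / (1+0.082)^2 = 11666.74347
Total PV = 35034.21814 + 11666.74347 = 46700.96161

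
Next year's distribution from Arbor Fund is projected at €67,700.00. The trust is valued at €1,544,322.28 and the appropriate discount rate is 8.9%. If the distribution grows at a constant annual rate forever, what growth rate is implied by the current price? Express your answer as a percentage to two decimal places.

4.52%

P = D₁/(r−g) ⇒ g = r − D₁/P = 0.089 − €67,700.00/€1,544,322.28 = 0.045162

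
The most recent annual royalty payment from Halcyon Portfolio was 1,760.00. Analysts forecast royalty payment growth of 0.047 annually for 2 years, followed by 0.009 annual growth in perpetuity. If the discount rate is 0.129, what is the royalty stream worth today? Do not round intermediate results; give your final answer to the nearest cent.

15872.85

D_1 = 1842.72000
D_2 = 1929.32784
Terminal value at year 2: TV = D_2×(1+g_2)/(r−g_2) = 1946.69179/0.12 = 16222.43159
P_0 = D_1/(1+r)^1 + D_2/(1+r)^2 + TV/(1+r)^2
    = 1632.17006 + 1513.62450 + 12727.05930 = 15872.85385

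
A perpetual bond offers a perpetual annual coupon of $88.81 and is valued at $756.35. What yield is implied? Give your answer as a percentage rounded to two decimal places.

P = C/r ⇒ r = C/P = $88.81/$756.35 = 0.117419

11.74%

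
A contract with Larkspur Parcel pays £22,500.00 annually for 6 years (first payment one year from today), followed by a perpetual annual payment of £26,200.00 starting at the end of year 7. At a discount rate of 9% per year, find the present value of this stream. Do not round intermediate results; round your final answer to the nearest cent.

£274513.21

PV of 6-year annuity: £22,500.00 × [1 − (1+0.09)^−6] / 0.09 = 100933.16828
Perpetuity value at year 6: £26,200.00 / 0.09 = 291111.11111
PV of perpetuity: 291111.11111 / (1+0.09)^6 = 173580.04405
Total PV = 100933.16828 + 173580.04405 = 274513.21233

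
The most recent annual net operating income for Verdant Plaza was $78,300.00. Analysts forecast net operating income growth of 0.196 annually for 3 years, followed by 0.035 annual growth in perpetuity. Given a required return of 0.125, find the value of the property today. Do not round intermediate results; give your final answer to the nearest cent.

D_1 = 93646.80000
D_2 = 112001.57280
D_3 = 133953.88107
Terminal value at year 3: TV = D_3×(1+g_2)/(r−g_2) = 138642.26691/0.09 = 1540469.63229
P_0 = D_1/(1+r)^1 + D_2/(1+r)^2 + D_3/(1+r)^3 + TV/(1+r)^3
    = 83241.60000 + 88495.06987 + 94080.09205 + 1081921.05862 = 1347737.82054

$1347737.82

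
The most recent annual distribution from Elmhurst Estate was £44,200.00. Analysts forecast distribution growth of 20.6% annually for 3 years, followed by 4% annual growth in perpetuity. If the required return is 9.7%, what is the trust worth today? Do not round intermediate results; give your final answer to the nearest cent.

£1232265.84

D_1 = 53305.20000
D_2 = 64286.07120
D_3 = 77529.00187
Terminal value at year 3: TV = D_3×(1+g_2)/(r−g_2) = 80630.16194/0.057 = 1414564.24459
P_0 = D_1/(1+r)^1 + D_2/(1+r)^2 + D_3/(1+r)^3 + TV/(1+r)^3
    = 48591.79581 + 53419.96877 + 58727.87816 + 1071526.19797 = 1232265.84070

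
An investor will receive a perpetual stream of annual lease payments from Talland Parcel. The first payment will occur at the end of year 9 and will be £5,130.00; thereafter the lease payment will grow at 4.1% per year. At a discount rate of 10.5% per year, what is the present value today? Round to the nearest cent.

£36061.12

Value at end of year 8: C₁ / (r − g) = £5,130.00 / (0.105 − 0.041) = £80,156.2500
Discount to today: PV = £80,156.2500 / (1 + 0.105)^8 = £80,156.2500 / 2.222789 = £36,061.12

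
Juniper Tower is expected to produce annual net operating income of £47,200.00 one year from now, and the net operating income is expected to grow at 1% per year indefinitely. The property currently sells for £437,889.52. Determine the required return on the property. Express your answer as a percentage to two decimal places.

P = D₁/(r − g) ⇒ r = D₁/P + g = £47,200.0000/£437,889.52 + 0.01 = 0.107790 + 0.01 = 0.117790

11.78%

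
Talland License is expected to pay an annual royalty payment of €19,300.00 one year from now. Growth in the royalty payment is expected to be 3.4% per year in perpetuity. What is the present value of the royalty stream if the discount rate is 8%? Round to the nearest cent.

€419565.22

Growing perpetuity: P = D₁ / (r − g) = €19,300.0000 / (0.08 − 0.034) = €419,565.22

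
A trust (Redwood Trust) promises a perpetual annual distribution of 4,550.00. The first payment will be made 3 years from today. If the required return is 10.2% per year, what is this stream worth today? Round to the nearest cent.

36732.29

Value at end of year 2: C / r = 4,550.00 / 0.102 = 44,607.8431
Discount to today: PV = 44,607.8431 / (1 + 0.102)^2 = 44,607.8431 / 1.214404 = 36,732.29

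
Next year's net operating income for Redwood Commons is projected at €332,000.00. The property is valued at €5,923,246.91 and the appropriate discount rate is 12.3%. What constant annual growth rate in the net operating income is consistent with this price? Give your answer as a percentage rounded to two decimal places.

6.69%

P = D₁/(r−g) ⇒ g = r − D₁/P = 0.123 − €332,000.00/€5,923,246.91 = 0.066950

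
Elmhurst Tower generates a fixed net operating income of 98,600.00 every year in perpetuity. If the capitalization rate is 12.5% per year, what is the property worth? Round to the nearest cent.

788800.00

Level perpetuity: PV = C / r = 98,600.00 / 0.125 = 788,800.00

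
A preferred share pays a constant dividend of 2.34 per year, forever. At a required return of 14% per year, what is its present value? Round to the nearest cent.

Level perpetuity: PV = C / r = 2.34 / 0.14 = 16.71

16.71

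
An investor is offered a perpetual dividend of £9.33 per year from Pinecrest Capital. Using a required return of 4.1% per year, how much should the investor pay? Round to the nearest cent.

Level perpetuity: PV = C / r = £9.33 / 0.041 = £227.56

£227.56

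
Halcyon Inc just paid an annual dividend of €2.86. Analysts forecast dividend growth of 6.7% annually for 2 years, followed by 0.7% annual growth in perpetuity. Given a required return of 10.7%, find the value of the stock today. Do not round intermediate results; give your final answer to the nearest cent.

€32.17

D_1 = 3.05162
D_2 = 3.25608
Terminal value at year 2: TV = D_2×(1+g_2)/(r−g_2) = 3.27887/0.1 = 32.78871
P_0 = D_1/(1+r)^1 + D_2/(1+r)^2 + TV/(1+r)^2
    = 2.75666 + 2.65705 + 26.75649 = 32.17019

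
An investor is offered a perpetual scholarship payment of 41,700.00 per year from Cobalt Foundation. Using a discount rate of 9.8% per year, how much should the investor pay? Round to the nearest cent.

425510.20

Level perpetuity: PV = C / r = 41,700.00 / 0.098 = 425,510.20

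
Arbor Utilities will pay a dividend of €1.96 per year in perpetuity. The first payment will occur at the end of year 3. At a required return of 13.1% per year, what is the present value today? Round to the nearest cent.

€11.70

Value at end of year 2: C / r = €1.96 / 0.131 = €14.9618
Discount to today: PV = €14.9618 / (1 + 0.131)^2 = €14.9618 / 1.279161 = €11.70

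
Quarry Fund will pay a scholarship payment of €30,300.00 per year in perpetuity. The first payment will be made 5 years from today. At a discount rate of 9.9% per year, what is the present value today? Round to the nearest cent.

€209805.40

Value at end of year 4: C / r = €30,300.00 / 0.099 = €306,060.6061
Discount to today: PV = €306,060.6061 / (1 + 0.099)^4 = €306,060.6061 / 1.458783 = €209,805.40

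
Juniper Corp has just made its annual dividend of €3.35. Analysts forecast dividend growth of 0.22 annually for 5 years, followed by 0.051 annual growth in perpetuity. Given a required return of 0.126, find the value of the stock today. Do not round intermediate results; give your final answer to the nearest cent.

D_1 = 4.08700
D_2 = 4.98614
D_3 = 6.08309
D_4 = 7.42137
D_5 = 9.05407
Terminal value at year 5: TV = D_5×(1+g_2)/(r−g_2) = 9.51583/0.075 = 126.87773
P_0 = D_1/(1+r)^1 + D_2/(1+r)^2 + D_3/(1+r)^3 + D_4/(1+r)^4 + D_5/(1+r)^5 + TV/(1+r)^5
    = 3.62966 + 3.93267 + 4.26098 + 4.61669 + 5.00210 + 70.09604 = 91.53813

€91.54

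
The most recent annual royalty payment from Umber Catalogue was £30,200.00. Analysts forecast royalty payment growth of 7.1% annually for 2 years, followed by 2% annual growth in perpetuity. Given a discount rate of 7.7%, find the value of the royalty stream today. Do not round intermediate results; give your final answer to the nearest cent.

D_1 = 32344.20000
D_2 = 34640.63820
Terminal value at year 2: TV = D_2×(1+g_2)/(r−g_2) = 35333.45096/0.057 = 619885.10463
P_0 = D_1/(1+r)^1 + D_2/(1+r)^2 + TV/(1+r)^2
    = 30031.75487 + 29864.44705 + 534416.42086 = 594312.62278

£594312.62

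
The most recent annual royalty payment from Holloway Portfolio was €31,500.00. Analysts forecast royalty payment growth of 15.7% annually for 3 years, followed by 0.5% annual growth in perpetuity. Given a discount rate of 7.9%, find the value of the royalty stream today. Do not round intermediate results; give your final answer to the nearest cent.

€636282.19

D_1 = 36445.50000
D_2 = 42167.44350
D_3 = 48787.73213
Terminal value at year 3: TV = D_3×(1+g_2)/(r−g_2) = 49031.67079/0.074 = 662590.14581
P_0 = D_1/(1+r)^1 + D_2/(1+r)^2 + D_3/(1+r)^3 + TV/(1+r)^3
    = 33777.10843 + 36218.82712 + 38837.05558 + 527449.20081 = 636282.19194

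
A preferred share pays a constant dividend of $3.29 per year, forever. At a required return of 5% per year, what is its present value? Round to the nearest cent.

Level perpetuity: PV = C / r = $3.29 / 0.05 = $65.80

$65.80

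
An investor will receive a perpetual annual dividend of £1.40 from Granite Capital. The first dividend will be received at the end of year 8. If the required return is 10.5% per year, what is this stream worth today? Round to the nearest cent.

£6.63

Value at end of year 7: C / r = £1.40 / 0.105 = £13.3333
Discount to today: PV = £13.3333 / (1 + 0.105)^7 = £13.3333 / 2.011574 = £6.63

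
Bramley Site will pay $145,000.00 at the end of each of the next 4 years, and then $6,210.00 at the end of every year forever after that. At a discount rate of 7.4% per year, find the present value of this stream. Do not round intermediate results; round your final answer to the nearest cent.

$549815.84

PV of 4-year annuity: $145,000.00 × [1 − (1+0.074)^−4] / 0.074 = 486742.94433
Perpetuity value at year 4: $6,210.00 / 0.074 = 83918.91892
PV of perpetuity: 83918.91892 / (1+0.074)^4 = 63072.89351
Total PV = 486742.94433 + 63072.89351 = 549815.83784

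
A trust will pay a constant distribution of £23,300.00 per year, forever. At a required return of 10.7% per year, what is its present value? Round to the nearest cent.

Level perpetuity: PV = C / r = £23,300.00 / 0.107 = £217,757.01

£217757.01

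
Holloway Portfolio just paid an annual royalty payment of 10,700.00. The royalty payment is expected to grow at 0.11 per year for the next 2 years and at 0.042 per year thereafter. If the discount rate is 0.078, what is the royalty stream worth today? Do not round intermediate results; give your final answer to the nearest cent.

D_1 = 11877.00000
D_2 = 13183.47000
Terminal value at year 2: TV = D_2×(1+g_2)/(r−g_2) = 13737.17574/0.036 = 381588.21500
P_0 = D_1/(1+r)^1 + D_2/(1+r)^2 + TV/(1+r)^2
    = 11017.62523 + 11344.67904 + 328365.43228 = 350727.73655

350727.74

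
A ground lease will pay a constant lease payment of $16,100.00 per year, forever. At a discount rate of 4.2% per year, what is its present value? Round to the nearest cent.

$383333.33

Level perpetuity: PV = C / r = $16,100.00 / 0.042 = $383,333.33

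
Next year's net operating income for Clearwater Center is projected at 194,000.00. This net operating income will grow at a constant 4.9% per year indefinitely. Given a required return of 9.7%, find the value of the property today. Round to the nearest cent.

4041666.67

Growing perpetuity: P = D₁ / (r − g) = 194,000.0000 / (0.097 − 0.049) = 4,041,666.67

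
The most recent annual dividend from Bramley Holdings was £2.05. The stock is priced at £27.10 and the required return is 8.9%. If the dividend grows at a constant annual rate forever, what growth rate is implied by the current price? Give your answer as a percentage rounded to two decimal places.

P = D₀(1+g)/(r−g) ⇒ P(r−g) = D₀(1+g) ⇒ g(P+D₀) = P·r − D₀
g = (P·r − D₀)/(P + D₀) = (£27.10×0.089 − £2.05) / (£27.10 + £2.05) = 0.012415

1.24%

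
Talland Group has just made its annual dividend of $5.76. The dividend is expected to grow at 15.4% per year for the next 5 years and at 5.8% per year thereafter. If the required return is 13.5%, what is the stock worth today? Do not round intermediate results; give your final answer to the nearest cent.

$116.27

D_1 = 6.64704
D_2 = 7.67068
D_3 = 8.85197
D_4 = 10.21517
D_5 = 11.78831
Terminal value at year 5: TV = D_5×(1+g_2)/(r−g_2) = 12.47203/0.077 = 161.97443
P_0 = D_1/(1+r)^1 + D_2/(1+r)^2 + D_3/(1+r)^3 + D_4/(1+r)^4 + D_5/(1+r)^5 + TV/(1+r)^5
    = 5.85642 + 5.95446 + 6.05414 + 6.15548 + 6.25853 + 85.99380 = 116.27284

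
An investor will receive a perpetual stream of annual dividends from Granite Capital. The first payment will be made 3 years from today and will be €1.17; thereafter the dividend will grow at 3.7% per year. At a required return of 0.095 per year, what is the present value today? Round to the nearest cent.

Value at end of year 2: C₁ / (r − g) = €1.17 / (0.095 − 0.037) = €20.1724
Discount to today: PV = €20.1724 / (1 + 0.095)^2 = €20.1724 / 1.199025 = €16.82

€16.82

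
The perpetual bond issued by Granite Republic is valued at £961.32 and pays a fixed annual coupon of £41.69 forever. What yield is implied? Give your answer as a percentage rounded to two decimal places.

P = C/r ⇒ r = C/P = £41.69/£961.32 = 0.043367

4.34%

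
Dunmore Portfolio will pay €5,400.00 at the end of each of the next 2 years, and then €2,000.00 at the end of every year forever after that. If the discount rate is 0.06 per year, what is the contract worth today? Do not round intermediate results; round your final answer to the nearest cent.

PV of 2-year annuity: €5,400.00 × [1 − (1+0.06)^−2] / 0.06 = 9900.32040
Perpetuity value at year 2: €2,000.00 / 0.06 = 33333.33333
PV of perpetuity: 33333.33333 / (1+0.06)^2 = 29666.54800
Total PV = 9900.32040 + 29666.54800 = 39566.86840

€39566.87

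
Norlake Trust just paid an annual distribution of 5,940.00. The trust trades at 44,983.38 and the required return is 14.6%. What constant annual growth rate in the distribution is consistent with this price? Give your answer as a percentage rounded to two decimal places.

P = D₀(1+g)/(r−g) ⇒ P(r−g) = D₀(1+g) ⇒ g(P+D₀) = P·r − D₀
g = (P·r − D₀)/(P + D₀) = (44,983.38×0.146 − 5,940.00) / (44,983.38 + 5,940.00) = 0.012324

1.23%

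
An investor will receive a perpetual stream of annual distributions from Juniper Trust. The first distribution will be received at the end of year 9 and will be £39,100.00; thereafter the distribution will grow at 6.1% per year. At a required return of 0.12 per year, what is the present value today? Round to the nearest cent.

Value at end of year 8: C₁ / (r − g) = £39,100.00 / (0.12 − 0.061) = £662,711.8644
Discount to today: PV = £662,711.8644 / (1 + 0.12)^8 = £662,711.8644 / 2.475963 = £267,658.21

£267658.21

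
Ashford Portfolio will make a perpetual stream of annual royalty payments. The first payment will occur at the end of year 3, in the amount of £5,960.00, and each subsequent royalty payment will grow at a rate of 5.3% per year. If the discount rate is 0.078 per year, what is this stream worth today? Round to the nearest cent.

Value at end of year 2: C₁ / (r − g) = £5,960.00 / (0.078 − 0.053) = £238,400.0000
Discount to today: PV = £238,400.0000 / (1 + 0.078)^2 = £238,400.0000 / 1.162084 = £205,148.68

£205148.68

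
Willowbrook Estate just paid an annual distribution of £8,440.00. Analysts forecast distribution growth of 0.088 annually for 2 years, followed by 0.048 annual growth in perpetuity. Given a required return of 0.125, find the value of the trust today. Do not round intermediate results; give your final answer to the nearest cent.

£123496.32

D_1 = 9182.72000
D_2 = 9990.79936
Terminal value at year 2: TV = D_2×(1+g_2)/(r−g_2) = 10470.35773/0.077 = 135978.67181
P_0 = D_1/(1+r)^1 + D_2/(1+r)^2 + TV/(1+r)^2
    = 8162.41778 + 7893.96493 + 107439.93822 = 123496.32092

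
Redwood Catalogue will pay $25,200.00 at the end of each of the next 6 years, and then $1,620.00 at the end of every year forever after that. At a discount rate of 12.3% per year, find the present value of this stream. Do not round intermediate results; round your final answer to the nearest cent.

PV of 6-year annuity: $25,200.00 × [1 − (1+0.123)^−6] / 0.123 = 102733.10076
Perpetuity value at year 6: $1,620.00 / 0.123 = 13170.73171
PV of perpetuity: 13170.73171 / (1+0.123)^6 = 6566.46094
Total PV = 102733.10076 + 6566.46094 = 109299.56170

$109299.56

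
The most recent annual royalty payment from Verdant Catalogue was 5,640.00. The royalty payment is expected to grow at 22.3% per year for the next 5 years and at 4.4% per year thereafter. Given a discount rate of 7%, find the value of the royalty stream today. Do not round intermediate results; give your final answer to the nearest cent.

D_1 = 6897.72000
D_2 = 8435.91156
D_3 = 10317.11984
D_4 = 12617.83756
D_5 = 15431.61534
Terminal value at year 5: TV = D_5×(1+g_2)/(r−g_2) = 16110.60641/0.026 = 619638.70819
P_0 = D_1/(1+r)^1 + D_2/(1+r)^2 + D_3/(1+r)^3 + D_4/(1+r)^4 + D_5/(1+r)^5 + TV/(1+r)^5
    = 6446.46729 + 7368.25186 + 8421.84302 + 9626.08786 + 11002.52846 + 441793.83521 = 484659.01371

484659.01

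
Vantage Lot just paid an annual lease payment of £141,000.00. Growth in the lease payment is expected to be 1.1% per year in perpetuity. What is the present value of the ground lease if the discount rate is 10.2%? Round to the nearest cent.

£1566494.51

D₁ = D₀ × (1 + g) = £141,000.00 × 1.011 = £142,551.0000
Growing perpetuity: P = D₁ / (r − g) = £142,551.0000 / (0.102 − 0.011) = £1,566,494.51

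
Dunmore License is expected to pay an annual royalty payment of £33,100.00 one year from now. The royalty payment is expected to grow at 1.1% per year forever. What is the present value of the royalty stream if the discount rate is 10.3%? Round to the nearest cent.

Growing perpetuity: P = D₁ / (r − g) = £33,100.0000 / (0.103 − 0.011) = £359,782.61

£359782.61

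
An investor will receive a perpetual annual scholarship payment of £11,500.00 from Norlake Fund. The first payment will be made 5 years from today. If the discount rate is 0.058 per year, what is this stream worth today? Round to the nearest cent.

£158243.97

Value at end of year 4: C / r = £11,500.00 / 0.058 = £198,275.8621
Discount to today: PV = £198,275.8621 / (1 + 0.058)^4 = £198,275.8621 / 1.252976 = £158,243.97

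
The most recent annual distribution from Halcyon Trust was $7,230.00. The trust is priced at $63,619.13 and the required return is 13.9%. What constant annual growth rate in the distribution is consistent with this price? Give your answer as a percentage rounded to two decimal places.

P = D₀(1+g)/(r−g) ⇒ P(r−g) = D₀(1+g) ⇒ g(P+D₀) = P·r − D₀
g = (P·r − D₀)/(P + D₀) = ($63,619.13×0.139 − $7,230.00) / ($63,619.13 + $7,230.00) = 0.022768

2.28%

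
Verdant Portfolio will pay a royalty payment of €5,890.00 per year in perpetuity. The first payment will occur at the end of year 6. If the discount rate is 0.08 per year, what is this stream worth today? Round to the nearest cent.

€50107.94

Value at end of year 5: C / r = €5,890.00 / 0.08 = €73,625.0000
Discount to today: PV = €73,625.0000 / (1 + 0.08)^5 = €73,625.0000 / 1.469328 = €50,107.94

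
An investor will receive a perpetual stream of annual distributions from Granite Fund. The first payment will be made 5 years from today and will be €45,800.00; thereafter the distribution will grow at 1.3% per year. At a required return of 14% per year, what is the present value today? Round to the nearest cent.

Value at end of year 4: C₁ / (r − g) = €45,800.00 / (0.14 − 0.013) = €360,629.9213
Discount to today: PV = €360,629.9213 / (1 + 0.14)^4 = €360,629.9213 / 1.688960 = €213,521.86

€213521.86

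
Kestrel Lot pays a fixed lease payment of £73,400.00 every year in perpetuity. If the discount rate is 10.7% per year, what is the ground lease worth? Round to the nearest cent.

Level perpetuity: PV = C / r = £73,400.00 / 0.107 = £685,981.31

£685981.31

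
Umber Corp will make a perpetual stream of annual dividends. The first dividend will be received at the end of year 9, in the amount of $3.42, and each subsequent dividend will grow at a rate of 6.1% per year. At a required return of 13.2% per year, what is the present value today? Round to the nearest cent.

Value at end of year 8: C₁ / (r − g) = $3.42 / (0.132 − 0.061) = $48.1690
Discount to today: PV = $48.1690 / (1 + 0.132)^8 = $48.1690 / 2.696320 = $17.86

$17.86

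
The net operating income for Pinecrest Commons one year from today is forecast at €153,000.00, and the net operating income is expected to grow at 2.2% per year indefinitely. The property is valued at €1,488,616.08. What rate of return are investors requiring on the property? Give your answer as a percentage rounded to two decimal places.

P = D₁/(r − g) ⇒ r = D₁/P + g = €153,000.0000/€1,488,616.08 + 0.022 = 0.102780 + 0.022 = 0.124780

12.48%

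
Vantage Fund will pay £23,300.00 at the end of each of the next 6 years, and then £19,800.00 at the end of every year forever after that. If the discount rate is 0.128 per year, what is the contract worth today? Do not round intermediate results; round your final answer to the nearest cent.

PV of 6-year annuity: £23,300.00 × [1 − (1+0.128)^−6] / 0.128 = 93663.99723
Perpetuity value at year 6: £19,800.00 / 0.128 = 154687.50000
PV of perpetuity: 154687.50000 / (1+0.128)^6 = 75093.20192
Total PV = 93663.99723 + 75093.20192 = 168757.19916

£168757.20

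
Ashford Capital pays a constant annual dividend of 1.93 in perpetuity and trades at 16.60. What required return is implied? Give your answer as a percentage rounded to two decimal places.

P = C/r ⇒ r = C/P = 1.93/16.60 = 0.116265

11.63%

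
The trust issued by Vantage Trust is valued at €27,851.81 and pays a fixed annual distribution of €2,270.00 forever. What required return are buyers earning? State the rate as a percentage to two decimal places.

P = C/r ⇒ r = C/P = €2,270.00/€27,851.81 = 0.081503

8.15%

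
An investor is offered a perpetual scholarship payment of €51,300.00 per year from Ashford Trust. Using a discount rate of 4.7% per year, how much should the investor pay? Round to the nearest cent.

Level perpetuity: PV = C / r = €51,300.00 / 0.047 = €1,091,489.36

€1091489.36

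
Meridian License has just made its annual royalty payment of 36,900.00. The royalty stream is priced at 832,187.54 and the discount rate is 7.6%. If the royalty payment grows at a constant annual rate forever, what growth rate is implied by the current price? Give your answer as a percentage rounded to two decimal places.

P = D₀(1+g)/(r−g) ⇒ P(r−g) = D₀(1+g) ⇒ g(P+D₀) = P·r − D₀
g = (P·r − D₀)/(P + D₀) = (832,187.54×0.076 − 36,900.00) / (832,187.54 + 36,900.00) = 0.030315

3.03%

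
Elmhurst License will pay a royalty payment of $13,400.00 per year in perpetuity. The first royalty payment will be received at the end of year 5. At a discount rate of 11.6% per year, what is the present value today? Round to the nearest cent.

$74471.49

Value at end of year 4: C / r = $13,400.00 / 0.116 = $115,517.2414
Discount to today: PV = $115,517.2414 / (1 + 0.116)^4 = $115,517.2414 / 1.551161 = $74,471.49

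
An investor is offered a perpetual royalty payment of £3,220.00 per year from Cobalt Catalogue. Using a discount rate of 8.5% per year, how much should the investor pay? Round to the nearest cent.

£37882.35

Level perpetuity: PV = C / r = £3,220.00 / 0.085 = £37,882.35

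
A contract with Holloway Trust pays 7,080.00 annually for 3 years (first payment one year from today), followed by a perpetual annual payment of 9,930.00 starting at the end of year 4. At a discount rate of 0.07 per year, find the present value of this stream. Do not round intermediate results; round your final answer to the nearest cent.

PV of 3-year annuity: 7,080.00 × [1 − (1+0.07)^−3] / 0.07 = 18580.15759
Perpetuity value at year 3: 9,930.00 / 0.07 = 141857.14286
PV of perpetuity: 141857.14286 / (1+0.07)^3 = 115797.68454
Total PV = 18580.15759 + 115797.68454 = 134377.84213

134377.84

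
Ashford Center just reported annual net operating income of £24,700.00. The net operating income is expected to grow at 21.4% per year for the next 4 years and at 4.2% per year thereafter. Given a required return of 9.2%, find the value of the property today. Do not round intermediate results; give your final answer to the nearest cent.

D_1 = 29985.80000
D_2 = 36402.76120
D_3 = 44192.95210
D_4 = 53650.24385
Terminal value at year 4: TV = D_4×(1+g_2)/(r−g_2) = 55903.55409/0.05 = 1118071.08174
P_0 = D_1/(1+r)^1 + D_2/(1+r)^2 + D_3/(1+r)^3 + D_4/(1+r)^4 + TV/(1+r)^4
    = 27459.52381 + 30527.34607 + 33937.91037 + 37729.50842 + 786282.95539 = 915937.24405

£915937.24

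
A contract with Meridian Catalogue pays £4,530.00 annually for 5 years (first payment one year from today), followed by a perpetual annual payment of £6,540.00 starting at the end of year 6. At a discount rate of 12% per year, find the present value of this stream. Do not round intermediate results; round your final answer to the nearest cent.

PV of 5-year annuity: £4,530.00 × [1 − (1+0.12)^−5] / 0.12 = 16329.63620
Perpetuity value at year 5: £6,540.00 / 0.12 = 54500.00000
PV of perpetuity: 54500.00000 / (1+0.12)^5 = 30924.76364
Total PV = 16329.63620 + 30924.76364 = 47254.39983

£47254.40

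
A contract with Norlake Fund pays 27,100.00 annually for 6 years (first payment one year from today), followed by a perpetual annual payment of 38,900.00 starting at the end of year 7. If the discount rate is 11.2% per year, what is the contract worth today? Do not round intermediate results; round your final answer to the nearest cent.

297687.38

PV of 6-year annuity: 27,100.00 × [1 − (1+0.112)^−6] / 0.112 = 113990.04995
Perpetuity value at year 6: 38,900.00 / 0.112 = 347321.42857
PV of perpetuity: 347321.42857 / (1+0.112)^6 = 183697.33474
Total PV = 113990.04995 + 183697.33474 = 297687.38468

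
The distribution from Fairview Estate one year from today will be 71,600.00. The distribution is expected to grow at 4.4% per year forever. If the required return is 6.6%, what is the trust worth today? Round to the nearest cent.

Growing perpetuity: P = D₁ / (r − g) = 71,600.0000 / (0.066 − 0.044) = 3,254,545.45

3254545.45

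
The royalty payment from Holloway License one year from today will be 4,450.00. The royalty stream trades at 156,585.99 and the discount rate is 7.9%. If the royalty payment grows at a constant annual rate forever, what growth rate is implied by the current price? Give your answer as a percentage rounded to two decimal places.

5.06%

P = D₁/(r−g) ⇒ g = r − D₁/P = 0.079 − 4,450.00/156,585.99 = 0.050581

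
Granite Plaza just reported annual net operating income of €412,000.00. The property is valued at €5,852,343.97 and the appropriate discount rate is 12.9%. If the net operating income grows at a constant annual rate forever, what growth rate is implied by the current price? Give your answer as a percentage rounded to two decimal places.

P = D₀(1+g)/(r−g) ⇒ P(r−g) = D₀(1+g) ⇒ g(P+D₀) = P·r − D₀
g = (P·r − D₀)/(P + D₀) = (€5,852,343.97×0.129 − €412,000.00) / (€5,852,343.97 + €412,000.00) = 0.054747

5.47%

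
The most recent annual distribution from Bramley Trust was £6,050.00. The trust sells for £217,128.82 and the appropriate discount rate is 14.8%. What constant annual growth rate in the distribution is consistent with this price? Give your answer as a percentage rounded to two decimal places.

P = D₀(1+g)/(r−g) ⇒ P(r−g) = D₀(1+g) ⇒ g(P+D₀) = P·r − D₀
g = (P·r − D₀)/(P + D₀) = (£217,128.82×0.148 − £6,050.00) / (£217,128.82 + £6,050.00) = 0.116880

11.69%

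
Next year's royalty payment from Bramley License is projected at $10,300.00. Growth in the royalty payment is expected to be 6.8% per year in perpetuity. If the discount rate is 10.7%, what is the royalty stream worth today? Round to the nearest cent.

$264102.56

Growing perpetuity: P = D₁ / (r − g) = $10,300.0000 / (0.107 − 0.068) = $264,102.56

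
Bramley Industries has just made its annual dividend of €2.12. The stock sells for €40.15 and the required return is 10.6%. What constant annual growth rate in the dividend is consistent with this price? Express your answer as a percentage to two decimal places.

P = D₀(1+g)/(r−g) ⇒ P(r−g) = D₀(1+g) ⇒ g(P+D₀) = P·r − D₀
g = (P·r − D₀)/(P + D₀) = (€40.15×0.106 − €2.12) / (€40.15 + €2.12) = 0.050530

5.05%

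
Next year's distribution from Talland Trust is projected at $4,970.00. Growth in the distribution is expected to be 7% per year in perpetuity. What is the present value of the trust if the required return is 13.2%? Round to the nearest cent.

Growing perpetuity: P = D₁ / (r − g) = $4,970.0000 / (0.132 − 0.07) = $80,161.29

$80161.29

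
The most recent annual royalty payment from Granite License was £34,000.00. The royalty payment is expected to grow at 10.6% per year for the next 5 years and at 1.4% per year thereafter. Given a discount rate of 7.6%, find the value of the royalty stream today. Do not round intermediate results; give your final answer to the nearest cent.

D_1 = 37604.00000
D_2 = 41590.02400
D_3 = 45998.56654
D_4 = 50874.41460
D_5 = 56267.10255
Terminal value at year 5: TV = D_5×(1+g_2)/(r−g_2) = 57054.84198/0.062 = 920239.38678
P_0 = D_1/(1+r)^1 + D_2/(1+r)^2 + D_3/(1+r)^3 + D_4/(1+r)^4 + D_5/(1+r)^5 + TV/(1+r)^5
    = 34947.95539 + 35922.34076 + 36923.89302 + 37953.36959 + 39011.54904 + 638027.59230 = 822786.70009

£822786.70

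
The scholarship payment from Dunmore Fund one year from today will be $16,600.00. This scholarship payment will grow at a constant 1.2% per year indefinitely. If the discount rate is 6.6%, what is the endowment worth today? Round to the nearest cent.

Growing perpetuity: P = D₁ / (r − g) = $16,600.0000 / (0.066 − 0.012) = $307,407.41

$307407.41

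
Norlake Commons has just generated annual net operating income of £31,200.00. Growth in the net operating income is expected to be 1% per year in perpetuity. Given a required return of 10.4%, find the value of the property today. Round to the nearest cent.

£335234.04

D₁ = D₀ × (1 + g) = £31,200.00 × 1.01 = £31,512.0000
Growing perpetuity: P = D₁ / (r − g) = £31,512.0000 / (0.104 − 0.01) = £335,234.04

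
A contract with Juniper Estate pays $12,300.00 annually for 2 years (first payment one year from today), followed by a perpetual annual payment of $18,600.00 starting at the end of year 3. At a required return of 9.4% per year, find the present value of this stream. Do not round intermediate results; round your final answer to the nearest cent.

$186849.78

PV of 2-year annuity: $12,300.00 × [1 − (1+0.094)^−2] / 0.094 = 21520.24170
Perpetuity value at year 2: $18,600.00 / 0.094 = 197872.34043
PV of perpetuity: 197872.34043 / (1+0.094)^2 = 165329.53590
Total PV = 21520.24170 + 165329.53590 = 186849.77760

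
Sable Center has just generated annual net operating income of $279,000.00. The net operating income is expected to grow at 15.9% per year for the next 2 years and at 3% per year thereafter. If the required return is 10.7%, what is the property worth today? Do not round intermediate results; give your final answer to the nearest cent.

$4688865.38

D_1 = 323361.00000
D_2 = 374775.39900
Terminal value at year 2: TV = D_2×(1+g_2)/(r−g_2) = 386018.66097/0.077 = 5013229.36325
P_0 = D_1/(1+r)^1 + D_2/(1+r)^2 + TV/(1+r)^2
    = 292105.69106 + 305827.00626 + 4090932.68120 = 4688865.37852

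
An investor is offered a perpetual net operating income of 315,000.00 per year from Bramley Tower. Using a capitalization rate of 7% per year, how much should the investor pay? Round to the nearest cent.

4500000.00

Level perpetuity: PV = C / r = 315,000.00 / 0.07 = 4,500,000.00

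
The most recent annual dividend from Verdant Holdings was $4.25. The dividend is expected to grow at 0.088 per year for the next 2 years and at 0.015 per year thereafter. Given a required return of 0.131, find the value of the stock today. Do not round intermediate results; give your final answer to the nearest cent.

D_1 = 4.62400
D_2 = 5.03091
Terminal value at year 2: TV = D_2×(1+g_2)/(r−g_2) = 5.10638/0.116 = 44.02048
P_0 = D_1/(1+r)^1 + D_2/(1+r)^2 + TV/(1+r)^2
    = 4.08842 + 3.93298 + 34.41356 = 42.43495

$42.43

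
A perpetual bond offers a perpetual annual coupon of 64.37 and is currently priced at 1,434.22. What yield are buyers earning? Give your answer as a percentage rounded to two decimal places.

P = C/r ⇒ r = C/P = 64.37/1,434.22 = 0.044882

4.49%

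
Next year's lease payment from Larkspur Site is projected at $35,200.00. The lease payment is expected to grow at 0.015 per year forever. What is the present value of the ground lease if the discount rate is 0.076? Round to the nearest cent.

Growing perpetuity: P = D₁ / (r − g) = $35,200.0000 / (0.076 − 0.015) = $577,049.18

$577049.18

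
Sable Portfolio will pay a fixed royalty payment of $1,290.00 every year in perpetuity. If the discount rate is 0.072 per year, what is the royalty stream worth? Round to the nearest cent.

Level perpetuity: PV = C / r = $1,290.00 / 0.072 = $17,916.67

$17916.67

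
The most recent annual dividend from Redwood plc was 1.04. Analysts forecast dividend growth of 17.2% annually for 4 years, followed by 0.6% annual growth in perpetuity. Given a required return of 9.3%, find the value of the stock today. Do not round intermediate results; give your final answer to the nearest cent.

20.87

D_1 = 1.21888
D_2 = 1.42853
D_3 = 1.67423
D_4 = 1.96220
Terminal value at year 4: TV = D_4×(1+g_2)/(r−g_2) = 1.97398/0.087 = 22.68937
P_0 = D_1/(1+r)^1 + D_2/(1+r)^2 + D_3/(1+r)^3 + D_4/(1+r)^4 + TV/(1+r)^4
    = 1.11517 + 1.19577 + 1.28220 + 1.37487 + 15.89798 = 20.86599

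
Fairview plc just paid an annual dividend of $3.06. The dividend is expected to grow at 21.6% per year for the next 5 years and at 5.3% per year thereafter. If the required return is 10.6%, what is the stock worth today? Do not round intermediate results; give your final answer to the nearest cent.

D_1 = 3.72096
D_2 = 4.52469
D_3 = 5.50202
D_4 = 6.69046
D_5 = 8.13559
Terminal value at year 5: TV = D_5×(1+g_2)/(r−g_2) = 8.56678/0.053 = 161.63738
P_0 = D_1/(1+r)^1 + D_2/(1+r)^2 + D_3/(1+r)^3 + D_4/(1+r)^4 + D_5/(1+r)^5 + TV/(1+r)^5
    = 3.36434 + 3.69895 + 4.06684 + 4.47131 + 4.91602 + 97.67112 = 118.18858

$118.19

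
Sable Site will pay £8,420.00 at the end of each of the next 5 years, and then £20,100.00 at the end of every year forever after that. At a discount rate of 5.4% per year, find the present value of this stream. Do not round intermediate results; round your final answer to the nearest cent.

PV of 5-year annuity: £8,420.00 × [1 − (1+0.054)^−5] / 0.054 = 36054.60880
Perpetuity value at year 5: £20,100.00 / 0.054 = 372222.22222
PV of perpetuity: 372222.22222 / (1+0.054)^5 = 286153.61926
Total PV = 36054.60880 + 286153.61926 = 322208.22806

£322208.23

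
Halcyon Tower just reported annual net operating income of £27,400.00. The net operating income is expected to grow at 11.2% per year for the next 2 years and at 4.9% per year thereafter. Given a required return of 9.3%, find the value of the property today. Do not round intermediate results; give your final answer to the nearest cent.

D_1 = 30468.80000
D_2 = 33881.30560
Terminal value at year 2: TV = D_2×(1+g_2)/(r−g_2) = 35541.48957/0.044 = 807761.12669
P_0 = D_1/(1+r)^1 + D_2/(1+r)^2 + TV/(1+r)^2
    = 27876.30375 + 28360.88726 + 676149.33482 = 732386.52583

£732386.53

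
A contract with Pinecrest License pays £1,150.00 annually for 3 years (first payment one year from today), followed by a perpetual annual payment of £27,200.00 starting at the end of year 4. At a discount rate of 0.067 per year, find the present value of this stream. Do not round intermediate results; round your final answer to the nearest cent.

£337230.27

PV of 3-year annuity: £1,150.00 × [1 − (1+0.067)^−3] / 0.067 = 3034.58197
Perpetuity value at year 3: £27,200.00 / 0.067 = 405970.14925
PV of perpetuity: 405970.14925 / (1+0.067)^3 = 334195.68877
Total PV = 3034.58197 + 334195.68877 = 337230.27074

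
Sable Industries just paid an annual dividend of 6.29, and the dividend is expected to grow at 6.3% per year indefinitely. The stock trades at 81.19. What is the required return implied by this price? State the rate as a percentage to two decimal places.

14.54%

D₁ = 6.29 × 1.063 = 6.6863
P = D₁/(r − g) ⇒ r = D₁/P + g = 6.6863/81.19 + 0.063 = 0.082353 + 0.063 = 0.145353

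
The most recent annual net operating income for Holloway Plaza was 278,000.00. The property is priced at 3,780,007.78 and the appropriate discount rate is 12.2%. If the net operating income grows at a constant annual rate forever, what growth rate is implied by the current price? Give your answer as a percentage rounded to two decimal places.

P = D₀(1+g)/(r−g) ⇒ P(r−g) = D₀(1+g) ⇒ g(P+D₀) = P·r − D₀
g = (P·r − D₀)/(P + D₀) = (3,780,007.78×0.122 − 278,000.00) / (3,780,007.78 + 278,000.00) = 0.045136

4.51%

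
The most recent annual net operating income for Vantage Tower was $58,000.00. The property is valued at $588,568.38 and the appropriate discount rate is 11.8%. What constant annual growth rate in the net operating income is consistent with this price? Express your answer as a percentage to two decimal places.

P = D₀(1+g)/(r−g) ⇒ P(r−g) = D₀(1+g) ⇒ g(P+D₀) = P·r − D₀
g = (P·r − D₀)/(P + D₀) = ($588,568.38×0.118 − $58,000.00) / ($588,568.38 + $58,000.00) = 0.017711

1.77%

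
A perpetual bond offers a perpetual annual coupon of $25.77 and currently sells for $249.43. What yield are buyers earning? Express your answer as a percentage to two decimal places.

P = C/r ⇒ r = C/P = $25.77/$249.43 = 0.103316

10.33%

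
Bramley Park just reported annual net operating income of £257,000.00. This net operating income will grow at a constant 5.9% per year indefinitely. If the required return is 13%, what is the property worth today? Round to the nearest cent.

D₁ = D₀ × (1 + g) = £257,000.00 × 1.059 = £272,163.0000
Growing perpetuity: P = D₁ / (r − g) = £272,163.0000 / (0.13 − 0.059) = £3,833,281.69

£3833281.69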